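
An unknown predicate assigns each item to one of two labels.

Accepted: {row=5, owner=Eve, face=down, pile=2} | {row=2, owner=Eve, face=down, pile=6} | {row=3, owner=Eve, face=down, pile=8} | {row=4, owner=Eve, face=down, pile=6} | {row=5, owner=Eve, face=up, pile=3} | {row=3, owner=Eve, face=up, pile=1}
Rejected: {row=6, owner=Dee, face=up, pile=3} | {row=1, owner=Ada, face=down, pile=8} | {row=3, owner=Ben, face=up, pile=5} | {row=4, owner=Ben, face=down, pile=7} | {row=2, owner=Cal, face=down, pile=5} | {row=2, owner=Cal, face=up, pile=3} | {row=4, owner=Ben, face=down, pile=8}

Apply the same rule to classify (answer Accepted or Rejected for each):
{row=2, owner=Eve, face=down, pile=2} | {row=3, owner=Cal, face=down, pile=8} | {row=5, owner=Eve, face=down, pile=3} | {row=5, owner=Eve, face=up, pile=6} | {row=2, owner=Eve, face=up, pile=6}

Accepted, Rejected, Accepted, Accepted, Accepted

Rule: owner is Eve. This holds for each 'Accepted' example and fails for each 'Rejected' one.
{row=2, owner=Eve, face=down, pile=2} → owner is Eve → Accepted.
{row=3, owner=Cal, face=down, pile=8} → owner is Cal → Rejected.
{row=5, owner=Eve, face=down, pile=3} → owner is Eve → Accepted.
{row=5, owner=Eve, face=up, pile=6} → owner is Eve → Accepted.
{row=2, owner=Eve, face=up, pile=6} → owner is Eve → Accepted.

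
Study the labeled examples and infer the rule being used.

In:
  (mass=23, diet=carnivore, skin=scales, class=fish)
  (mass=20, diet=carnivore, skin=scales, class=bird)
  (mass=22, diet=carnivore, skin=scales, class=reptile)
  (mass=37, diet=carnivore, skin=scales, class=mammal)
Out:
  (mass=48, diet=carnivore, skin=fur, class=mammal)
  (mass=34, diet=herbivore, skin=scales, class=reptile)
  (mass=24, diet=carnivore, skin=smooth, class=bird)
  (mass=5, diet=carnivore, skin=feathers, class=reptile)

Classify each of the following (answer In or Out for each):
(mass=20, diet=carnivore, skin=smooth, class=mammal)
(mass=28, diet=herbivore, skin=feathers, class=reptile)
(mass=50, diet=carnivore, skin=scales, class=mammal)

Every 'In' example satisfies: diet is carnivore AND skin is scales. None of the 'Out' examples do.
(mass=20, diet=carnivore, skin=smooth, class=mammal): diet is carnivore, skin is smooth, fails this test → Out. (mass=28, diet=herbivore, skin=feathers, class=reptile): diet is herbivore, skin is feathers, fails this test → Out. (mass=50, diet=carnivore, skin=scales, class=mammal): diet is carnivore, skin is scales, passes → In.

Out, Out, In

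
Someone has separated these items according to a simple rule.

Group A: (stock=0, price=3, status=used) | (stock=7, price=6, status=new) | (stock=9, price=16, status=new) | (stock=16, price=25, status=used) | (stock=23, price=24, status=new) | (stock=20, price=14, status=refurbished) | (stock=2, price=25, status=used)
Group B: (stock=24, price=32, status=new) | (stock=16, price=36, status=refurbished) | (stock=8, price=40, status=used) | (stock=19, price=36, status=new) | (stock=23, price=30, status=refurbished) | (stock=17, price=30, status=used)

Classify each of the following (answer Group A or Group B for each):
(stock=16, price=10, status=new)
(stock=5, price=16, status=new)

All 'Group A' examples share one property — price ≤ 25 — and every 'Group B' example lacks it.
(stock=16, price=10, status=new): price = 10, matches → Group A.
(stock=5, price=16, status=new): price = 16, matches → Group A.

Group A, Group A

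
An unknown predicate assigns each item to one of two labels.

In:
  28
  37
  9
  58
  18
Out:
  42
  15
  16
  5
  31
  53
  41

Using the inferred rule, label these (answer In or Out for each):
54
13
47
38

The pattern is that an item is 'In' exactly when: digit sum ≥ 9.
54: digit sum 5+4 = 9 — qualifies, so In.
13: digit sum 1+3 = 4 — fails the rule, so Out.
47: digit sum 4+7 = 11 — qualifies, so In.
38: digit sum 3+8 = 11 — qualifies, so In.

In, Out, In, In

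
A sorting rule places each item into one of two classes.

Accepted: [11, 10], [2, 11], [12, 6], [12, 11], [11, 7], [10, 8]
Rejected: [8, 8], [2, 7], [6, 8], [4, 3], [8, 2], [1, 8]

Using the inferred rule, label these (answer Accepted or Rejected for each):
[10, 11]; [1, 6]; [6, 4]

Every 'Accepted' example satisfies: max ≥ 10. None of the 'Rejected' examples do.
[10, 11] → max 11 → Accepted.
[1, 6] → max 6 → Rejected.
[6, 4] → max 6 → Rejected.

Accepted, Rejected, Rejected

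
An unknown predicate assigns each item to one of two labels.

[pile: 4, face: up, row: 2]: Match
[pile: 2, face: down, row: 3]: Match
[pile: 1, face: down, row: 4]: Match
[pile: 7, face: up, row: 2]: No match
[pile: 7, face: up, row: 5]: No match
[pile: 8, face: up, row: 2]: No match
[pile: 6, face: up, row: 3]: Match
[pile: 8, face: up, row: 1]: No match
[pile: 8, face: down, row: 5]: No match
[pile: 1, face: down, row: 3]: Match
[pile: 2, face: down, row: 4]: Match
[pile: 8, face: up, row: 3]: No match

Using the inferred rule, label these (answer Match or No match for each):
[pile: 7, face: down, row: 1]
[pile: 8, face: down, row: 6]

No match, No match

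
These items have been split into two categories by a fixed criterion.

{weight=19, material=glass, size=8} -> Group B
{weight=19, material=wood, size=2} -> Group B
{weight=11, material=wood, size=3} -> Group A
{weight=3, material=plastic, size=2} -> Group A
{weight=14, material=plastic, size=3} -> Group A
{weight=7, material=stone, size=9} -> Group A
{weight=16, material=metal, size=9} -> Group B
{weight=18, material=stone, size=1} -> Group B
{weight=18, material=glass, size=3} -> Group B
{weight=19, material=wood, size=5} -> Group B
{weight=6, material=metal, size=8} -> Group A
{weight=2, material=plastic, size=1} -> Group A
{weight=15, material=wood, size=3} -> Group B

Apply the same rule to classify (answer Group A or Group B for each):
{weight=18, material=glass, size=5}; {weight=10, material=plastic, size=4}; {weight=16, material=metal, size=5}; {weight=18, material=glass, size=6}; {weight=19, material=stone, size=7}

One predicate separates the groups cleanly: weight ≤ 14.
Group B: {weight=18, material=glass, size=5}, since weight = 18. Group A: {weight=10, material=plastic, size=4}, since weight = 10. Group B: {weight=16, material=metal, size=5}, since weight = 16. Group B: {weight=18, material=glass, size=6}, since weight = 18. Group B: {weight=19, material=stone, size=7}, since weight = 19.

Group B, Group A, Group B, Group B, Group B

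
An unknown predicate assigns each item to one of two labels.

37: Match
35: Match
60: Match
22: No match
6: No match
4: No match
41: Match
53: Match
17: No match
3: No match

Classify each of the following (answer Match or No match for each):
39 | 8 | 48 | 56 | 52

The classifier is using: at least 35.
39: 39 ≥ 35 — satisfies this, so Match.
8: 8 < 35 — does not fit, so No match.
48: 48 ≥ 35 — satisfies this, so Match.
56: 56 ≥ 35 — satisfies this, so Match.
52: 52 ≥ 35 — satisfies this, so Match.

Match, No match, Match, Match, Match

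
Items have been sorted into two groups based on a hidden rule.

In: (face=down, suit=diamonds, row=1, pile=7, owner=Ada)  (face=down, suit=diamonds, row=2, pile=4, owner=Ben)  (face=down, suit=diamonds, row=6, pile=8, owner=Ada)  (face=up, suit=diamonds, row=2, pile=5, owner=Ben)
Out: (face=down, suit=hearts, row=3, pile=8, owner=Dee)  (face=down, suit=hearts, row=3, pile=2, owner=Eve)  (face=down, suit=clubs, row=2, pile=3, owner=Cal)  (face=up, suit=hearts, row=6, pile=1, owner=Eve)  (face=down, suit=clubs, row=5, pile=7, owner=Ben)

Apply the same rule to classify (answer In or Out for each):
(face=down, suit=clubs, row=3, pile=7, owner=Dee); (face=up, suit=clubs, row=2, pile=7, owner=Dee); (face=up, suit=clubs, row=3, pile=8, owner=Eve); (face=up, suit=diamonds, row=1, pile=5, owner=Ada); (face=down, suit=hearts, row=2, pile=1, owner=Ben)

Out, Out, Out, In, Out

The simplest hypothesis consistent with all the labels is: suit is diamonds.
(face=down, suit=clubs, row=3, pile=7, owner=Dee): Out (suit is clubs).
(face=up, suit=clubs, row=2, pile=7, owner=Dee): Out (suit is clubs).
(face=up, suit=clubs, row=3, pile=8, owner=Eve): Out (suit is clubs).
(face=up, suit=diamonds, row=1, pile=5, owner=Ada): In (suit is diamonds).
(face=down, suit=hearts, row=2, pile=1, owner=Ben): Out (suit is hearts).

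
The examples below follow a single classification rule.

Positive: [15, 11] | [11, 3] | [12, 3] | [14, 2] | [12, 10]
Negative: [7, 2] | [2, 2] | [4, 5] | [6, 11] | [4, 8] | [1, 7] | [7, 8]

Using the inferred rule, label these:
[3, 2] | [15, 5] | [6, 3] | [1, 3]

Every 'Positive' example satisfies: first ≥ 8. None of the 'Negative' examples do.
[3, 2] → first 3 → Negative. [15, 5] → first 15 → Positive. [6, 3] → first 6 → Negative. [1, 3] → first 1 → Negative.

Negative, Positive, Negative, Negative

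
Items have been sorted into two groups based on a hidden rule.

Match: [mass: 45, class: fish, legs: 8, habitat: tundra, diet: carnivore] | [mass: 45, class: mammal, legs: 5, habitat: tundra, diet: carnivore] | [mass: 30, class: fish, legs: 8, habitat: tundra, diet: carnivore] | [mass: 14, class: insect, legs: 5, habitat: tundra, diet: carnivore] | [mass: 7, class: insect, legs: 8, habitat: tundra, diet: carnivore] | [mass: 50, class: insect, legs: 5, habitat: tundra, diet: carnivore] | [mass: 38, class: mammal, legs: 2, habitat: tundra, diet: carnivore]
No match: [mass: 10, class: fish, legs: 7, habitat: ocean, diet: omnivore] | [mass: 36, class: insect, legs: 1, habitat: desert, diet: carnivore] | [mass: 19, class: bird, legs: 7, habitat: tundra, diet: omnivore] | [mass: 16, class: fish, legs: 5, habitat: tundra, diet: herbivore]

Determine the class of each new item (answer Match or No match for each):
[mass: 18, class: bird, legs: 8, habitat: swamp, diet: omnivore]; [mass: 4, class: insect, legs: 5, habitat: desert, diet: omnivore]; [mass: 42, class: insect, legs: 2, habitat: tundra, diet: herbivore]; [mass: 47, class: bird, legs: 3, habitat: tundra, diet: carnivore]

No match, No match, No match, Match

Rule: habitat is tundra AND diet is carnivore. This holds for each 'Match' example and fails for each 'No match' one.
[mass: 18, class: bird, legs: 8, habitat: swamp, diet: omnivore]: habitat is swamp, diet is omnivore — does not fit, so No match.
[mass: 4, class: insect, legs: 5, habitat: desert, diet: omnivore]: habitat is desert, diet is omnivore — does not fit, so No match.
[mass: 42, class: insect, legs: 2, habitat: tundra, diet: herbivore]: habitat is tundra, diet is herbivore — does not fit, so No match.
[mass: 47, class: bird, legs: 3, habitat: tundra, diet: carnivore]: habitat is tundra, diet is carnivore — qualifies, so Match.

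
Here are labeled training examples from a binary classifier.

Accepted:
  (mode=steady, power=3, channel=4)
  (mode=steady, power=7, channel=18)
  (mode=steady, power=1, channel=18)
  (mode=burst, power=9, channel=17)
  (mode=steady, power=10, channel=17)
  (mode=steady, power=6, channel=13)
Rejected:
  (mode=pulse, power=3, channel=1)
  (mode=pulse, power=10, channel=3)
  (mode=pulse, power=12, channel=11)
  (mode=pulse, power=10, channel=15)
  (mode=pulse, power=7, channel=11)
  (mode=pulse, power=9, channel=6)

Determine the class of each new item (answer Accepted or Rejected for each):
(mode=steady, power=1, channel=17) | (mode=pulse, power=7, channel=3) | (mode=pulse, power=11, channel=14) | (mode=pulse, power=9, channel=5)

Accepted, Rejected, Rejected, Rejected

Every 'Accepted' example satisfies: mode is not pulse. None of the 'Rejected' examples do.
(mode=steady, power=1, channel=17): mode is steady — satisfies this, so Accepted. (mode=pulse, power=7, channel=3): mode is pulse — does not fit, so Rejected. (mode=pulse, power=11, channel=14): mode is pulse — does not fit, so Rejected. (mode=pulse, power=9, channel=5): mode is pulse — does not fit, so Rejected.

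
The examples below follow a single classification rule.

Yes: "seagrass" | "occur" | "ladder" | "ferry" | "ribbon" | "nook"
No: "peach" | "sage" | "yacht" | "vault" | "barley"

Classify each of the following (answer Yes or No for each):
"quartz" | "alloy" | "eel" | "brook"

No, Yes, Yes, Yes

Every 'Yes' example satisfies: has a double letter. None of the 'No' examples do.
"quartz": no doubled letter — doesn't match, so No.
"alloy": 'll' doubled — passes, so Yes.
"eel": 'ee' doubled — passes, so Yes.
"brook": 'oo' doubled — passes, so Yes.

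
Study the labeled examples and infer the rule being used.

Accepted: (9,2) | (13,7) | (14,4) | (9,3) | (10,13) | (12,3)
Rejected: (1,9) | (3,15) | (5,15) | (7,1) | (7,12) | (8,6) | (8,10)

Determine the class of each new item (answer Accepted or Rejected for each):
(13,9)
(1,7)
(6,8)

Accepted, Rejected, Rejected

The common property of the 'Accepted' items is: first ≥ 9. No 'Rejected' item has it.
(13,9) → first 13 → Accepted.
(1,7) → first 1 → Rejected.
(6,8) → first 6 → Rejected.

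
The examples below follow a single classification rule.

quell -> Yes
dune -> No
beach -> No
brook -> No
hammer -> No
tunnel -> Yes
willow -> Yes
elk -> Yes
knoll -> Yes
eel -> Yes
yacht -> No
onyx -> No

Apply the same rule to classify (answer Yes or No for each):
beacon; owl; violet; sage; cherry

Every 'Yes' example satisfies: contains 'l'. None of the 'No' examples do.
beacon: No (no 'l'). owl: Yes (has 'l'). violet: Yes (has 'l'). sage: No (no 'l'). cherry: No (no 'l').

No, Yes, Yes, No, No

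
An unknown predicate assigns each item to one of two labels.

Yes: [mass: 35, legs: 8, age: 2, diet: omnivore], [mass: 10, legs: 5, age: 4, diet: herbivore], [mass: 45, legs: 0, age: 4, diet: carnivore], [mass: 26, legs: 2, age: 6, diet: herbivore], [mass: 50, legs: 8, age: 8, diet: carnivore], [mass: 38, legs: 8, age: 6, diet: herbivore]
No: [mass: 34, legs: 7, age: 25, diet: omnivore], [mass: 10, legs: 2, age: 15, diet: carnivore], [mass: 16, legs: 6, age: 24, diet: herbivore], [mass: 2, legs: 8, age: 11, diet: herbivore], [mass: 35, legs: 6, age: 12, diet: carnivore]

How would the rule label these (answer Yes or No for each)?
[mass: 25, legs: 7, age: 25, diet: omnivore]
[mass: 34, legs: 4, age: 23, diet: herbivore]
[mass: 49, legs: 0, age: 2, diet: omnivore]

A rule that fits every label: age ≤ 8 — true of each 'Yes' example, false of each 'No' one.
No: [mass: 25, legs: 7, age: 25, diet: omnivore], since age = 25. No: [mass: 34, legs: 4, age: 23, diet: herbivore], since age = 23. Yes: [mass: 49, legs: 0, age: 2, diet: omnivore], since age = 2.

No, No, Yes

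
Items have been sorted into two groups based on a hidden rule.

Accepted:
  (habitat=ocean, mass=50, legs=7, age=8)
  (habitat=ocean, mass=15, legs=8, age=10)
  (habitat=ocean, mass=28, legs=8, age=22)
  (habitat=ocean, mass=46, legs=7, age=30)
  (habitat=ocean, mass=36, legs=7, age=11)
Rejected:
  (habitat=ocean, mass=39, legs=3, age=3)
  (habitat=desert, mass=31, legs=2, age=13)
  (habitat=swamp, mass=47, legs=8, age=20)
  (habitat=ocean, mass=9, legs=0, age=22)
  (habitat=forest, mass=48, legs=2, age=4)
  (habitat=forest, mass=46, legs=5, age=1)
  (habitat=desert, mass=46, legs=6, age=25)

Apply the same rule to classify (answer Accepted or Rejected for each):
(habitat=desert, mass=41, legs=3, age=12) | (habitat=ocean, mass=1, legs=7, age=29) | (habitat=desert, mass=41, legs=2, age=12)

Rejected, Accepted, Rejected

The common property of the 'Accepted' items is: habitat is ocean AND legs ≥ 5. No 'Rejected' item has it.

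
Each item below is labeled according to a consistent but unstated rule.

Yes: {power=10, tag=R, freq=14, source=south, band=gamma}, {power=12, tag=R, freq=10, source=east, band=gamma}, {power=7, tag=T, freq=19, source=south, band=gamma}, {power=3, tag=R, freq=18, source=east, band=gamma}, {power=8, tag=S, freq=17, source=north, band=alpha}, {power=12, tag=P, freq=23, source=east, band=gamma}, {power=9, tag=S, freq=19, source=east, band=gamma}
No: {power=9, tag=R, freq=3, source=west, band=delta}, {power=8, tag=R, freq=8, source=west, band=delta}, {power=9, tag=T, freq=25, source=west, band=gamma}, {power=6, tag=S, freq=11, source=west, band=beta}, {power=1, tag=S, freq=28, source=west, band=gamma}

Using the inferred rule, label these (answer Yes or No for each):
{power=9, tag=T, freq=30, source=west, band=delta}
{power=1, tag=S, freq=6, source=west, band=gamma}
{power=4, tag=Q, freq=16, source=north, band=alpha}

No, No, Yes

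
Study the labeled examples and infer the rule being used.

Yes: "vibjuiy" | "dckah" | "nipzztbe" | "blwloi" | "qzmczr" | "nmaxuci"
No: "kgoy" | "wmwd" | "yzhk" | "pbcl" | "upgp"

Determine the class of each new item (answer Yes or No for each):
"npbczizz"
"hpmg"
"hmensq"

Yes, No, Yes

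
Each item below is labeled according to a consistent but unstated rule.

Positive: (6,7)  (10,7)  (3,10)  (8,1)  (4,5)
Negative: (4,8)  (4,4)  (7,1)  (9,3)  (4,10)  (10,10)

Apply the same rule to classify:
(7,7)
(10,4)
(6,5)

All 'Positive' examples share one property — sum is odd — and every 'Negative' example lacks it.
(7,7): 7+7 = 14 — fails this test, so Negative.
(10,4): 10+4 = 14 — fails this test, so Negative.
(6,5): 6+5 = 11 — meets the rule, so Positive.

Negative, Negative, Positive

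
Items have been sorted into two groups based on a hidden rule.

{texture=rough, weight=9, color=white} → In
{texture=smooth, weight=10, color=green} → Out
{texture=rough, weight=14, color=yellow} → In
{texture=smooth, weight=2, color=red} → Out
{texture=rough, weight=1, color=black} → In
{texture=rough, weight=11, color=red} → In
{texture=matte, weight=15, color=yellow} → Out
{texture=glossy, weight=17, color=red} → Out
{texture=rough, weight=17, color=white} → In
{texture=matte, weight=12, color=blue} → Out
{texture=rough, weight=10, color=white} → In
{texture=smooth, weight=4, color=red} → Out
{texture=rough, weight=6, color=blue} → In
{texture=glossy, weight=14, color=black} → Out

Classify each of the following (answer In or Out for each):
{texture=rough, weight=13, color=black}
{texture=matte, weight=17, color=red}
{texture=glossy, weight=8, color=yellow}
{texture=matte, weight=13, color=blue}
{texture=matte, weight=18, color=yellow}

The common property of the 'In' items is: texture is rough. No 'Out' item has it.
{texture=rough, weight=13, color=black}: texture is rough, checks out → In.
{texture=matte, weight=17, color=red}: texture is matte, lacks this property → Out.
{texture=glossy, weight=8, color=yellow}: texture is glossy, lacks this property → Out.
{texture=matte, weight=13, color=blue}: texture is matte, lacks this property → Out.
{texture=matte, weight=18, color=yellow}: texture is matte, lacks this property → Out.

In, Out, Out, Out, Out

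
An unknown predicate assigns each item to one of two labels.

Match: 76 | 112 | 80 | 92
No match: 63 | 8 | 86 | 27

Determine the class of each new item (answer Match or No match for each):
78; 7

'Match' ⟺ multiple of 4 AND at least 27.

No match, No match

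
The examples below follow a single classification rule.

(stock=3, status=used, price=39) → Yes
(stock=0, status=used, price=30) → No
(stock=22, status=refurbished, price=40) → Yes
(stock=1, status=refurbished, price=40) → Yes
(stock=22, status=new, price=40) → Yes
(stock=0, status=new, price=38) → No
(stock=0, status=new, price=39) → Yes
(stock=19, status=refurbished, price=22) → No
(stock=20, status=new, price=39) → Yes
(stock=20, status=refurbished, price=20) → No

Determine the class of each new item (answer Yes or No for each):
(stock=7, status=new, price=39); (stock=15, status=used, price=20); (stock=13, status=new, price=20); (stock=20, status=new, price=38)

Yes, No, No, No

All 'Yes' examples share one property — price ≥ 39 — and every 'No' example lacks it.
(stock=7, status=new, price=39) — price = 39, hence Yes. (stock=15, status=used, price=20) — price = 20, hence No. (stock=13, status=new, price=20) — price = 20, hence No. (stock=20, status=new, price=38) — price = 38, hence No.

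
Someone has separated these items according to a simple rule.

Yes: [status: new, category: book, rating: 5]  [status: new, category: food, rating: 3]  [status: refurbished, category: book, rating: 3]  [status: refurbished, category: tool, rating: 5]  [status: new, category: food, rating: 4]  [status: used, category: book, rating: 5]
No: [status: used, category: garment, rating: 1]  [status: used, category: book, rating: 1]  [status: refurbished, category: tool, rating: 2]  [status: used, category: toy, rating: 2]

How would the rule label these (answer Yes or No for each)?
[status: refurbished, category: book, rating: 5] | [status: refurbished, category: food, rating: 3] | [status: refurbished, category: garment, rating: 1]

The rule appears to be: rating ≥ 3.
[status: refurbished, category: book, rating: 5]: rating = 5 — qualifies, so Yes. [status: refurbished, category: food, rating: 3]: rating = 3 — qualifies, so Yes. [status: refurbished, category: garment, rating: 1]: rating = 1 — doesn't qualify, so No.

Yes, Yes, No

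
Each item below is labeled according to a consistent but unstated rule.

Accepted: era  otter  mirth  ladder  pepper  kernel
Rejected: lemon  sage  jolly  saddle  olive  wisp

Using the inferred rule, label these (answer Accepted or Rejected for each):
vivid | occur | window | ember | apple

All 'Accepted' examples share one property — contains 'r' — and every 'Rejected' example lacks it.
vivid — no 'r', hence Rejected. occur — has 'r', hence Accepted. window — no 'r', hence Rejected. ember — has 'r', hence Accepted. apple — no 'r', hence Rejected.

Rejected, Accepted, Rejected, Accepted, Rejected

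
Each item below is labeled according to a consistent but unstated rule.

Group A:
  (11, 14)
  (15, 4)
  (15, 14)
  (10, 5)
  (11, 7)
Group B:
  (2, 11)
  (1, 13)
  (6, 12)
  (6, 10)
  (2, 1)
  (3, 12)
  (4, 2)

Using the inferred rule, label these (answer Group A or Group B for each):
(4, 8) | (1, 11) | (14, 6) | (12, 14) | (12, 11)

Group B, Group B, Group A, Group A, Group A

The rule appears to be: first ≥ 7.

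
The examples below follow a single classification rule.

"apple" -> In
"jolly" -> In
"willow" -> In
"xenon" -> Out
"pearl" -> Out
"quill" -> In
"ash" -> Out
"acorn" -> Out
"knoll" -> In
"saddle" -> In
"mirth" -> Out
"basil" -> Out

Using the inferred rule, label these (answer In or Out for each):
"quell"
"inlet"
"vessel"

Checking candidate rules against both groups, what survives is: has a double letter.

In, Out, In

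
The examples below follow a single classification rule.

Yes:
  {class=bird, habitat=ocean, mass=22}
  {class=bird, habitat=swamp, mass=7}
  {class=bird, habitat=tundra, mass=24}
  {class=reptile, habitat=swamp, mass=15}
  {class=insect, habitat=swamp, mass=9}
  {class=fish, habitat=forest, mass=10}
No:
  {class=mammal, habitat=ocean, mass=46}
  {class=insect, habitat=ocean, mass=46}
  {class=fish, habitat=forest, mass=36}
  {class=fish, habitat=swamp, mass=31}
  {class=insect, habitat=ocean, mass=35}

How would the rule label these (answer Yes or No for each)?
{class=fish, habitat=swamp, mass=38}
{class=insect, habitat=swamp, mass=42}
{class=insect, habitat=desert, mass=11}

No, No, Yes

The rule appears to be: mass ≤ 24.
{class=fish, habitat=swamp, mass=38} — mass = 38, hence No. {class=insect, habitat=swamp, mass=42} — mass = 42, hence No. {class=insect, habitat=desert, mass=11} — mass = 11, hence Yes.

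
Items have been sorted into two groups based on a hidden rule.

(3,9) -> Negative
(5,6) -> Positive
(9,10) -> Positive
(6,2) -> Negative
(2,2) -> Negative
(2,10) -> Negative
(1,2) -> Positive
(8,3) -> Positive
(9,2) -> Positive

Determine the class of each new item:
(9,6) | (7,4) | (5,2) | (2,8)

The rule appears to be: sum is odd.
(9,6) — 9+6 = 15, hence Positive. (7,4) — 7+4 = 11, hence Positive. (5,2) — 5+2 = 7, hence Positive. (2,8) — 2+8 = 10, hence Negative.

Positive, Positive, Positive, Negative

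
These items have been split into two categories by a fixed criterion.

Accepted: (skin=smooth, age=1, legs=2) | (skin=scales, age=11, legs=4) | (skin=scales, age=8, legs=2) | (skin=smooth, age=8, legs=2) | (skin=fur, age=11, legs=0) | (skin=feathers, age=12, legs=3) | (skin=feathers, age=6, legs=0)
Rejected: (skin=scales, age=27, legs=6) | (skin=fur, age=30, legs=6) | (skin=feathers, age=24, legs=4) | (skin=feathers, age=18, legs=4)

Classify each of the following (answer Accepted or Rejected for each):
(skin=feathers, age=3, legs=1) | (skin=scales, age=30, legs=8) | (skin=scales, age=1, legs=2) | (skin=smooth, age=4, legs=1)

Accepted, Rejected, Accepted, Accepted

Rule: age ≤ 12. This holds for each 'Accepted' example and fails for each 'Rejected' one.
(skin=feathers, age=3, legs=1): age = 3, matches → Accepted.
(skin=scales, age=30, legs=8): age = 30, does not satisfy this → Rejected.
(skin=scales, age=1, legs=2): age = 1, matches → Accepted.
(skin=smooth, age=4, legs=1): age = 4, matches → Accepted.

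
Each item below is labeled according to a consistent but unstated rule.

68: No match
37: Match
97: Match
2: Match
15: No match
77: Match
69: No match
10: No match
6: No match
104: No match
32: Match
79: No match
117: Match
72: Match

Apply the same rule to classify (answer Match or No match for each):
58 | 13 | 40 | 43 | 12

No match, No match, No match, No match, Match

One predicate separates the groups cleanly: ≡ 2 (mod 5).
58: No match (58 mod 5 = 3). 13: No match (13 mod 5 = 3). 40: No match (40 mod 5 = 0). 43: No match (43 mod 5 = 3). 12: Match (12 mod 5 = 2).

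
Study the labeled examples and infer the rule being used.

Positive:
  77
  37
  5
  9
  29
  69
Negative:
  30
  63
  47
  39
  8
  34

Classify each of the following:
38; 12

The classifier is using: ≡ 1 (mod 4).

Negative, Negative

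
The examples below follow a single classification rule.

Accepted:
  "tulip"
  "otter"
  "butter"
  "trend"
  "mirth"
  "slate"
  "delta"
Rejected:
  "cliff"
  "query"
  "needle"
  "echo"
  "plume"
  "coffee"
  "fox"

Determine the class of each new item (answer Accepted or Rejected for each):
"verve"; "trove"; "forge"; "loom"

Rejected, Accepted, Rejected, Rejected

The classifier is using: contains 't'.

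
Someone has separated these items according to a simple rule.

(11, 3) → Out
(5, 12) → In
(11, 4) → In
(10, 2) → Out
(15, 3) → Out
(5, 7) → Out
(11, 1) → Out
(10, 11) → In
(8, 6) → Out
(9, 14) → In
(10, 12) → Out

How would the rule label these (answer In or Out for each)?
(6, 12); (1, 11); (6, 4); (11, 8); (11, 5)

'In' ⟺ sum is odd.
(6, 12): 6+12 = 18 — does not pass, so Out.
(1, 11): 1+11 = 12 — does not pass, so Out.
(6, 4): 6+4 = 10 — does not pass, so Out.
(11, 8): 11+8 = 19 — checks out, so In.
(11, 5): 11+5 = 16 — does not pass, so Out.

Out, Out, Out, In, Out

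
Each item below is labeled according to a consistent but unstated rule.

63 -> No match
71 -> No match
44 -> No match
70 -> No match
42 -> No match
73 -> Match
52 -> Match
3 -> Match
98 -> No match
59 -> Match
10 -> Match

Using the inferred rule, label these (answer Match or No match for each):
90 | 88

Checking candidate rules against both groups, what survives is: ≡ 3 (mod 7).
90: No match (90 mod 7 = 6).
88: No match (88 mod 7 = 4).

No match, No match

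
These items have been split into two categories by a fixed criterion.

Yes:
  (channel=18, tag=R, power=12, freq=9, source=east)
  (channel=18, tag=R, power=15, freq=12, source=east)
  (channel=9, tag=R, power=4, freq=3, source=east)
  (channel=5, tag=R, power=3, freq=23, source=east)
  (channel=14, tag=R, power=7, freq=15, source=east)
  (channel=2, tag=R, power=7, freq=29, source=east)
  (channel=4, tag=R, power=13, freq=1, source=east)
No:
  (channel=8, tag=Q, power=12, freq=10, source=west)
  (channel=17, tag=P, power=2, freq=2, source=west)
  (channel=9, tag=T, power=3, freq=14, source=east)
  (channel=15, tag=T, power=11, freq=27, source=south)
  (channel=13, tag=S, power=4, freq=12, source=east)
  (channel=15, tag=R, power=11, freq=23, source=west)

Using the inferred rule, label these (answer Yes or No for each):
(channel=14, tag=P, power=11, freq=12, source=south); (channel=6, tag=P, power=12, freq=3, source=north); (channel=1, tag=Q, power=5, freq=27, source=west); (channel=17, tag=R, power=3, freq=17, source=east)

All 'Yes' examples share one property — tag is R AND source is east — and every 'No' example lacks it.
No: (channel=14, tag=P, power=11, freq=12, source=south), since tag is P, source is south. No: (channel=6, tag=P, power=12, freq=3, source=north), since tag is P, source is north. No: (channel=1, tag=Q, power=5, freq=27, source=west), since tag is Q, source is west. Yes: (channel=17, tag=R, power=3, freq=17, source=east), since tag is R, source is east.

No, No, No, Yes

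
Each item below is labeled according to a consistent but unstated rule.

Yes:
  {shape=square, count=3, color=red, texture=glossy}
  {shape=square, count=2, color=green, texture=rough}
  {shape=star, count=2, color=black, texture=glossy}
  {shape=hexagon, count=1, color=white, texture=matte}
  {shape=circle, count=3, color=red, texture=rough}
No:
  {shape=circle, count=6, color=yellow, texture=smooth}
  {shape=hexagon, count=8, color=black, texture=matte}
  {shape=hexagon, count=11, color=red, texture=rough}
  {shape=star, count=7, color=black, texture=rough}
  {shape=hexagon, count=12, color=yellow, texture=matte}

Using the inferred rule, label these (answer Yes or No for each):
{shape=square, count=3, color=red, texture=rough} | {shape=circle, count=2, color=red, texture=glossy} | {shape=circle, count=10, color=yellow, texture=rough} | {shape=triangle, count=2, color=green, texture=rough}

Every 'Yes' example satisfies: count ≤ 3. None of the 'No' examples do.
{shape=square, count=3, color=red, texture=rough} → count = 3 → Yes. {shape=circle, count=2, color=red, texture=glossy} → count = 2 → Yes. {shape=circle, count=10, color=yellow, texture=rough} → count = 10 → No. {shape=triangle, count=2, color=green, texture=rough} → count = 2 → Yes.

Yes, Yes, No, Yes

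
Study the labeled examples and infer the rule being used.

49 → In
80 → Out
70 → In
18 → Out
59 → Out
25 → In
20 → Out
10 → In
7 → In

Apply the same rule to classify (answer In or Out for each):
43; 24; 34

In, Out, In

Looking at the examples, the only property every 'In' case has and every 'Out' case lacks is: ≡ 1 (mod 3).
43 → 43 mod 3 = 1 → In. 24 → 24 mod 3 = 0 → Out. 34 → 34 mod 3 = 1 → In.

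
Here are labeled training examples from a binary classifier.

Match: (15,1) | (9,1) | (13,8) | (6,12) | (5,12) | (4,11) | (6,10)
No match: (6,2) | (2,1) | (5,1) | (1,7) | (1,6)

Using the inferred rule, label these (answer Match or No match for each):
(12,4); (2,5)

Match, No match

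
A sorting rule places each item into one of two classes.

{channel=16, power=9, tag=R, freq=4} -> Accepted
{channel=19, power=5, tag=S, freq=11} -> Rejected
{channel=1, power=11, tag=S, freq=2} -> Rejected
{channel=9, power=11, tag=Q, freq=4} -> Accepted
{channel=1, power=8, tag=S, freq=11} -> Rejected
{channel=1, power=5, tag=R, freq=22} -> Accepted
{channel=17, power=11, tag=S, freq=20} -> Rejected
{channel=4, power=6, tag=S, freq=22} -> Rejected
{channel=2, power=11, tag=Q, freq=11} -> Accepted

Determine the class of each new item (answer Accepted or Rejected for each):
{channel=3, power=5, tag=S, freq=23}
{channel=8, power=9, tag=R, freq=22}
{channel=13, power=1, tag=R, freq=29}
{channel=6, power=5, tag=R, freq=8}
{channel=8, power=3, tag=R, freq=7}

Rejected, Accepted, Accepted, Accepted, Accepted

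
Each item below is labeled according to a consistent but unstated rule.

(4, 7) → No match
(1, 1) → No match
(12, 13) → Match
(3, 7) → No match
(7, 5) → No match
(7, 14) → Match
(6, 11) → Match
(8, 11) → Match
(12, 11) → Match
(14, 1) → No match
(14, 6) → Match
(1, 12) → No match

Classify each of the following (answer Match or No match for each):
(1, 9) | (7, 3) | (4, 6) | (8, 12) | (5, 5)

No match, No match, No match, Match, No match

Every 'Match' example satisfies: sum ≥ 17. None of the 'No match' examples do.
(1, 9): No match (1+9 = 10). (7, 3): No match (7+3 = 10). (4, 6): No match (4+6 = 10). (8, 12): Match (8+12 = 20). (5, 5): No match (5+5 = 10).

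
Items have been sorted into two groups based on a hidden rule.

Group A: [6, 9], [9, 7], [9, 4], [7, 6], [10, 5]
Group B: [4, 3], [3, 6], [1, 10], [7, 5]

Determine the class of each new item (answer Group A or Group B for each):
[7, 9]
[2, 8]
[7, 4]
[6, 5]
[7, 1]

The pattern is that an item is 'Group A' exactly when: sum ≥ 13.
[7, 9] — 7+9 = 16, hence Group A. [2, 8] — 2+8 = 10, hence Group B. [7, 4] — 7+4 = 11, hence Group B. [6, 5] — 6+5 = 11, hence Group B. [7, 1] — 7+1 = 8, hence Group B.

Group A, Group B, Group B, Group B, Group B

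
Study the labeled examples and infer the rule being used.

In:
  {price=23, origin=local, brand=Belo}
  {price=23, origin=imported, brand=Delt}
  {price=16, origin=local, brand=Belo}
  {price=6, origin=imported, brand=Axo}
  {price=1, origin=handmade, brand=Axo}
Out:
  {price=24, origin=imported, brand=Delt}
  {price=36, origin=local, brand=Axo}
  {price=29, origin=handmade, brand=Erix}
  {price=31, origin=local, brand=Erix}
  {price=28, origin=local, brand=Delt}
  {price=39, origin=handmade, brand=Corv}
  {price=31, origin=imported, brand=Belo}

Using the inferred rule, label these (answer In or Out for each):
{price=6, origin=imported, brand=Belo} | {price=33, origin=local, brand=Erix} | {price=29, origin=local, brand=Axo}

In, Out, Out

The pattern is that an item is 'In' exactly when: price ≤ 23.
In: {price=6, origin=imported, brand=Belo}, since price = 6.
Out: {price=33, origin=local, brand=Erix}, since price = 33.
Out: {price=29, origin=local, brand=Axo}, since price = 29.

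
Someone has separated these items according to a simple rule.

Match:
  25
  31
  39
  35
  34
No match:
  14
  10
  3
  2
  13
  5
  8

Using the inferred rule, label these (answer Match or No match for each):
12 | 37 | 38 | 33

One predicate separates the groups cleanly: at least 25.
No match: 12, since 12 < 25.
Match: 37, since 37 ≥ 25.
Match: 38, since 38 ≥ 25.
Match: 33, since 33 ≥ 25.

No match, Match, Match, Match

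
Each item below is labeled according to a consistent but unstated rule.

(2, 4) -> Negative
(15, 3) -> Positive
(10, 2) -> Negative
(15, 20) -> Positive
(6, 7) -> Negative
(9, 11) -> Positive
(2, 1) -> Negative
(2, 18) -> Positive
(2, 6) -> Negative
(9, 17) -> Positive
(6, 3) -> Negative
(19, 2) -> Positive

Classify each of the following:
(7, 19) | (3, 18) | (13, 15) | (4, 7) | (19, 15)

Positive, Positive, Positive, Negative, Positive

'Positive' ⟺ sum ≥ 18.
(7, 19): 7+19 = 26 — passes, so Positive. (3, 18): 3+18 = 21 — passes, so Positive. (13, 15): 13+15 = 28 — passes, so Positive. (4, 7): 4+7 = 11 — does not fit, so Negative. (19, 15): 19+15 = 34 — passes, so Positive.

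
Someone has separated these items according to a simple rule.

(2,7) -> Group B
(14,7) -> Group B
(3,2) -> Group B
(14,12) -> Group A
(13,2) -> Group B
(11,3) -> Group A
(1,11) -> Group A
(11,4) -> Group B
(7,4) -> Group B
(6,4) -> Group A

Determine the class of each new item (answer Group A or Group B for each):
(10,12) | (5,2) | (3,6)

Group A, Group B, Group B

The common property of the 'Group A' items is: sum is even. No 'Group B' item has it.
(10,12): Group A (10+12 = 22). (5,2): Group B (5+2 = 7). (3,6): Group B (3+6 = 9).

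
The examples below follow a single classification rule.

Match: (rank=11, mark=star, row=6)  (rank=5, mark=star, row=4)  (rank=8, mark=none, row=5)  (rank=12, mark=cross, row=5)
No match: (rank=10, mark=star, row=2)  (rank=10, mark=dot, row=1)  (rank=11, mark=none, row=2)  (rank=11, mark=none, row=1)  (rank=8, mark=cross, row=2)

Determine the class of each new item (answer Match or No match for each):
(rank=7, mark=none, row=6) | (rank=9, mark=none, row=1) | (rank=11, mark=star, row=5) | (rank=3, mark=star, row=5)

Match, No match, Match, Match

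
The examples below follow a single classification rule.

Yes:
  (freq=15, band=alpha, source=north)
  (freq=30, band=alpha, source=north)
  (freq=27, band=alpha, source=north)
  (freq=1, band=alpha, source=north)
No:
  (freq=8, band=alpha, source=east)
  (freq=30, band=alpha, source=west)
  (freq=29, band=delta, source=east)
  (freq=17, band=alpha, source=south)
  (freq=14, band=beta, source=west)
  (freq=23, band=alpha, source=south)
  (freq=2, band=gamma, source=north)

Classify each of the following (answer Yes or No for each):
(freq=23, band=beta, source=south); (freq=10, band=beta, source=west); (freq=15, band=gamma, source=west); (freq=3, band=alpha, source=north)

The rule appears to be: band is alpha AND source is north.
No: (freq=23, band=beta, source=south), since band is beta, source is south. No: (freq=10, band=beta, source=west), since band is beta, source is west. No: (freq=15, band=gamma, source=west), since band is gamma, source is west. Yes: (freq=3, band=alpha, source=north), since band is alpha, source is north.

No, No, No, Yes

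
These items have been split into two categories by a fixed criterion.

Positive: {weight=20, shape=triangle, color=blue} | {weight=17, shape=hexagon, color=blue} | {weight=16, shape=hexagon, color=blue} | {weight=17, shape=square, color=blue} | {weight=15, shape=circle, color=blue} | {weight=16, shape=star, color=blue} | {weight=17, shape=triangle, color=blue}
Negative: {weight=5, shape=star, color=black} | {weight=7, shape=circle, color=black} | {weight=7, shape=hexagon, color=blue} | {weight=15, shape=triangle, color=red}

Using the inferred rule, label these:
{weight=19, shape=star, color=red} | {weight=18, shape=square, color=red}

The classifier is using: color is blue AND weight ≥ 15.
{weight=19, shape=star, color=red}: color is red, weight = 19, does not pass → Negative.
{weight=18, shape=square, color=red}: color is red, weight = 18, does not pass → Negative.

Negative, Negative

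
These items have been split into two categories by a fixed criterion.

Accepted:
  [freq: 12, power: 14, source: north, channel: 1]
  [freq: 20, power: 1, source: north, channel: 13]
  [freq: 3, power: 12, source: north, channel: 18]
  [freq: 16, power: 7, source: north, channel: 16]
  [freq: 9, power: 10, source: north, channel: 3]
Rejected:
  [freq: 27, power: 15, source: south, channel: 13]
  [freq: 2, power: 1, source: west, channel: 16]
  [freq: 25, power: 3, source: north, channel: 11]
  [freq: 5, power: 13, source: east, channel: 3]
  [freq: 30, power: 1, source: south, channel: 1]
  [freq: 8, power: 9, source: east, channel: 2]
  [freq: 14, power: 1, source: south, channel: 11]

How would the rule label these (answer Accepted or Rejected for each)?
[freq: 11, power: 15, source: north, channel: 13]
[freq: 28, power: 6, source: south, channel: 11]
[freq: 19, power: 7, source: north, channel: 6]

The classifier is using: source is north AND freq ≤ 20.
[freq: 11, power: 15, source: north, channel: 13]: Accepted (source is north, freq = 11).
[freq: 28, power: 6, source: south, channel: 11]: Rejected (source is south, freq = 28).
[freq: 19, power: 7, source: north, channel: 6]: Accepted (source is north, freq = 19).

Accepted, Rejected, Accepted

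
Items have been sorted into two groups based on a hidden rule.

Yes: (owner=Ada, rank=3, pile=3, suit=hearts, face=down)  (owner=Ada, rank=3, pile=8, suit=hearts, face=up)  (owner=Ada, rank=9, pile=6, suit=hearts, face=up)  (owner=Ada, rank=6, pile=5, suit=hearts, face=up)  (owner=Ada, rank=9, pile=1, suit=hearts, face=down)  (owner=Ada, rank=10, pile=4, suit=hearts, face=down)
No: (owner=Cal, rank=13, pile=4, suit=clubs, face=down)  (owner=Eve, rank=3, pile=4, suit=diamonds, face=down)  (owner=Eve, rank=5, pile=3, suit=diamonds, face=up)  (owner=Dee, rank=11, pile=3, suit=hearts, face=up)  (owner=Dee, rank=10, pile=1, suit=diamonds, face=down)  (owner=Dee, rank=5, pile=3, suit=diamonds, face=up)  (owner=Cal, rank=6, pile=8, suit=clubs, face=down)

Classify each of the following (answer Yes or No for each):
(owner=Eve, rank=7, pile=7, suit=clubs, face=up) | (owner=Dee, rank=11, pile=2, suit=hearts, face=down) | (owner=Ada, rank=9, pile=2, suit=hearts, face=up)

The common property of the 'Yes' items is: owner is Ada. No 'No' item has it.
(owner=Eve, rank=7, pile=7, suit=clubs, face=up) → owner is Eve → No.
(owner=Dee, rank=11, pile=2, suit=hearts, face=down) → owner is Dee → No.
(owner=Ada, rank=9, pile=2, suit=hearts, face=up) → owner is Ada → Yes.

No, No, Yes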